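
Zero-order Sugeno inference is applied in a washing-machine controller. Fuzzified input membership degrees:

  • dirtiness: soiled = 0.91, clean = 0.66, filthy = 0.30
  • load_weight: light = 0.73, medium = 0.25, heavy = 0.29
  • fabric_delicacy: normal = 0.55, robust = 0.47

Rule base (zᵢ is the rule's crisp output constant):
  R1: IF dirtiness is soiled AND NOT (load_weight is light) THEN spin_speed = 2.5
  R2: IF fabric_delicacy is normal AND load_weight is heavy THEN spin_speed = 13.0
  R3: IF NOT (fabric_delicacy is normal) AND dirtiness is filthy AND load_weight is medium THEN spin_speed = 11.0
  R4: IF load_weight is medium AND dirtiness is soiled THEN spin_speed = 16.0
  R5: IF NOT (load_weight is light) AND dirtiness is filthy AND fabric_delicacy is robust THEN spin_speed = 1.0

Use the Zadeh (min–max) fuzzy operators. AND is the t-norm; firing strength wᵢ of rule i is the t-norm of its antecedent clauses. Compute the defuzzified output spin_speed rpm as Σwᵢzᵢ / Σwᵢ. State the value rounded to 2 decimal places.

R1 (z=2.5): soiled=0.91, ¬light=1−0.73=0.27; AND[min(a, b)] → w = 0.27
R2 (z=13.0): normal=0.55, heavy=0.29; AND[min(a, b)] → w = 0.29
R3 (z=11.0): ¬normal=1−0.55=0.45, filthy=0.30, medium=0.25; AND[min(a, b)] → w = 0.25
R4 (z=16.0): medium=0.25, soiled=0.91; AND[min(a, b)] → w = 0.25
R5 (z=1.0): ¬light=1−0.73=0.27, filthy=0.30, robust=0.47; AND[min(a, b)] → w = 0.27
Weighted average = (0.27·2.5 + 0.29·13.0 + 0.25·11.0 + 0.25·16.0 + 0.27·1.0) / (0.27 + 0.29 + 0.25 + 0.25 + 0.27)
  = 11.4650 / 1.3300 = 8.62

8.62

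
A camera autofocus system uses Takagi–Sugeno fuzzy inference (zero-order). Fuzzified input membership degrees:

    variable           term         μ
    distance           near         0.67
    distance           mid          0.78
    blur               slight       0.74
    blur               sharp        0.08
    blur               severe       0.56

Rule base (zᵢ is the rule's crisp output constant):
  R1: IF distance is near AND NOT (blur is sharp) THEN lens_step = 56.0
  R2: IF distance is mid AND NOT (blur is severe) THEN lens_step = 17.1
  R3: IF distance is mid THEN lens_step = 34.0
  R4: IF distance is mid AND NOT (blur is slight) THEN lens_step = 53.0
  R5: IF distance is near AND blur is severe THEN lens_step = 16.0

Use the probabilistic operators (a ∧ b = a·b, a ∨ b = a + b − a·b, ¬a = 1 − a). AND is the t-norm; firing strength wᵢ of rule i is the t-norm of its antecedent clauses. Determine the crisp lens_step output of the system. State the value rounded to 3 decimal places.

36.097

R1 (z=56.0): near=0.67, ¬sharp=1−0.08=0.92; AND[a·b] → w = 0.6164
R2 (z=17.1): mid=0.78, ¬severe=1−0.56=0.44; AND[a·b] → w = 0.3432
R3 (z=34.0): mid=0.78 → w = 0.7800
R4 (z=53.0): mid=0.78, ¬slight=1−0.74=0.26; AND[a·b] → w = 0.2028
R5 (z=16.0): near=0.67, severe=0.56; AND[a·b] → w = 0.3752
Weighted average = (0.6164·56.0 + 0.3432·17.1 + 0.7800·34.0 + 0.2028·53.0 + 0.3752·16.0) / (0.6164 + 0.3432 + 0.7800 + 0.2028 + 0.3752)
  = 83.6587 / 2.3176 = 36.097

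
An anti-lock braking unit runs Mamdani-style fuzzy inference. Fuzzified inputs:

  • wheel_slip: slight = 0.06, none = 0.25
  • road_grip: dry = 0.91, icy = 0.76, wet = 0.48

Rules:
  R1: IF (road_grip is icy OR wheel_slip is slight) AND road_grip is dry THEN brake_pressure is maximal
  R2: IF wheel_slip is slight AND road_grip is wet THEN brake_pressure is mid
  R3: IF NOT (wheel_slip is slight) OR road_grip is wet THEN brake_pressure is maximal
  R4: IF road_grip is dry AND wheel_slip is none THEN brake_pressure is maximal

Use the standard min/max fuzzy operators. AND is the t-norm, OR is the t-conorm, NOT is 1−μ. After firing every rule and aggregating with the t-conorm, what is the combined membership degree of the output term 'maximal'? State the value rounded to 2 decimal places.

0.94

R1: (icy=0.76 OR slight=0.06) = 0.76; AND[min(a, b)] with dry=0.91 → w = 0.76
R2: slight=0.06, wet=0.48; AND[min(a, b)] → w = 0.06
R3: ¬slight=1−0.06=0.94, wet=0.48; OR[max(a, b)] → w = 0.94
R4: dry=0.91, none=0.25; AND[min(a, b)] → w = 0.25
Rules with consequent 'maximal': {R1, R3, R4} → strengths 0.76, 0.94, 0.25
Aggregate via t-conorm [max(a, b)]: 0.94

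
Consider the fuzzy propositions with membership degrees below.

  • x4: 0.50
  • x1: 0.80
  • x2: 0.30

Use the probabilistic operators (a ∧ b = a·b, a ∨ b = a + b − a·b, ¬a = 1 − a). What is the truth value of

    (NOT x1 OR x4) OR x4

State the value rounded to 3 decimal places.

NOT x1 = 1 − 0.8000 = 0.2000
NOT x1 OR x4 = a + b − a·b on (0.2000, 0.5000) = 0.6000
(NOT x1 OR x4) OR x4 = a + b − a·b on (0.6000, 0.5000) = 0.8000

0.800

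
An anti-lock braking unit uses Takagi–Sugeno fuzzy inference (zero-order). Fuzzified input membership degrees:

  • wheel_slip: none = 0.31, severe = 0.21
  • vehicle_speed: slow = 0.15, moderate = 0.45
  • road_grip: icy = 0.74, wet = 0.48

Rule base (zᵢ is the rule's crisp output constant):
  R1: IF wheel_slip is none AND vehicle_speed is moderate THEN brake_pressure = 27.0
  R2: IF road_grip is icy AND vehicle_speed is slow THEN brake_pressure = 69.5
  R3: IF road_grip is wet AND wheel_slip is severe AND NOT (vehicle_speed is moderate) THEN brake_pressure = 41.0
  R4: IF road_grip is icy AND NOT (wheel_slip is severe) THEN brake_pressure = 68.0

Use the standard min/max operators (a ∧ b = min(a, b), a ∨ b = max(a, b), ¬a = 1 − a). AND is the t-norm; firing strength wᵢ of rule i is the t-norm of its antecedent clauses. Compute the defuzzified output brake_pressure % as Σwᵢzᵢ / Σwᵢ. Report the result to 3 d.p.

R1 (z=27.0): none=0.31, moderate=0.45; AND[min(a, b)] → w = 0.31
R2 (z=69.5): icy=0.74, slow=0.15; AND[min(a, b)] → w = 0.15
R3 (z=41.0): wet=0.48, severe=0.21, ¬moderate=1−0.45=0.55; AND[min(a, b)] → w = 0.21
R4 (z=68.0): icy=0.74, ¬severe=1−0.21=0.79; AND[min(a, b)] → w = 0.74
Weighted average = (0.31·27.0 + 0.15·69.5 + 0.21·41.0 + 0.74·68.0) / (0.31 + 0.15 + 0.21 + 0.74)
  = 77.7250 / 1.4100 = 55.124

55.124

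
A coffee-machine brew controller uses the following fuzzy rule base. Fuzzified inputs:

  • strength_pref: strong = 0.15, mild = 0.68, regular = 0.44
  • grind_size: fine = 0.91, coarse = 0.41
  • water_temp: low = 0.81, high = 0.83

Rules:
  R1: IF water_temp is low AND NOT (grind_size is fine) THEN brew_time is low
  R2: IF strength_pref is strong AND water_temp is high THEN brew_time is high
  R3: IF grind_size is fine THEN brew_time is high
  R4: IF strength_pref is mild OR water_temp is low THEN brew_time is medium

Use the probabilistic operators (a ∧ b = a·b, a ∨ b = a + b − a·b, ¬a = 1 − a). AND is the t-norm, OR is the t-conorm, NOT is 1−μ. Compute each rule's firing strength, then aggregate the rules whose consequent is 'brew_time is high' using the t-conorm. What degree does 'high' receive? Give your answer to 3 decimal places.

0.921

R1: low=0.81, ¬fine=1−0.91=0.09; AND[a·b] → w = 0.0729
R2: strong=0.15, high=0.83; AND[a·b] → w = 0.1245
R3: fine=0.91 → w = 0.9100
R4: mild=0.68, low=0.81; OR[a + b − a·b] → w = 0.9392
Rules with consequent 'high': {R2, R3} → strengths 0.1245, 0.9100
Aggregate via t-conorm [a + b − a·b]: 0.9212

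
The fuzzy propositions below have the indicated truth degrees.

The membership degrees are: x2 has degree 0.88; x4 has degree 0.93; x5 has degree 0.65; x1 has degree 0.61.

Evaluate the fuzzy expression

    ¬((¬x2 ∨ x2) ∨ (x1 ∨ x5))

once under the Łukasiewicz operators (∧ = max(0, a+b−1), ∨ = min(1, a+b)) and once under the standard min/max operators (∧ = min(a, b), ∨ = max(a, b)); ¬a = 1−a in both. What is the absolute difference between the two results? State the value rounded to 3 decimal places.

Under Łukasiewicz:
  ¬x2 = 1 − 0.88 = 0.12
  ¬x2 ∨ x2 = min(1, a+b) on (0.12, 0.88) = 1.00
  x1 ∨ x5 = min(1, a+b) on (0.61, 0.65) = 1.00
  (¬x2 ∨ x2) ∨ (x1 ∨ x5) = min(1, a+b) on (1.00, 1.00) = 1.00
  ¬((¬x2 ∨ x2) ∨ (x1 ∨ x5)) = 1 − 1.00 = 0.00
  → value = 0.0000
Under standard min/max:
  ¬x2 = 1 − 0.88 = 0.12
  ¬x2 ∨ x2 = max(a, b) on (0.12, 0.88) = 0.88
  x1 ∨ x5 = max(a, b) on (0.61, 0.65) = 0.65
  (¬x2 ∨ x2) ∨ (x1 ∨ x5) = max(a, b) on (0.88, 0.65) = 0.88
  ¬((¬x2 ∨ x2) ∨ (x1 ∨ x5)) = 1 − 0.88 = 0.12
  → value = 0.1200
|0.0000 − 0.1200| = 0.120

0.120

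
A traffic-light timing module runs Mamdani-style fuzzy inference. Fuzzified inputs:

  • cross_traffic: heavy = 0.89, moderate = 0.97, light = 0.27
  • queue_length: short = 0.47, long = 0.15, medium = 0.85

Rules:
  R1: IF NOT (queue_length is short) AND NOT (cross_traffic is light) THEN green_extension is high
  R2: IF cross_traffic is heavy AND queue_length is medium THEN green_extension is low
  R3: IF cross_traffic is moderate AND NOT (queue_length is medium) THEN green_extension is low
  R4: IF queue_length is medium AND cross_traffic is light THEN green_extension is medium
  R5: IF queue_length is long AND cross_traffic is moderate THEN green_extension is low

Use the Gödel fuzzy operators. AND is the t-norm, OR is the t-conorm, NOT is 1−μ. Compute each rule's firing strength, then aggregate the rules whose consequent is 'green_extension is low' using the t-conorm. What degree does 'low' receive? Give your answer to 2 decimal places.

R1: ¬short=1−0.47=0.53, ¬light=1−0.27=0.73; AND[min(a, b)] → w = 0.53
R2: heavy=0.89, medium=0.85; AND[min(a, b)] → w = 0.85
R3: moderate=0.97, ¬medium=1−0.85=0.15; AND[min(a, b)] → w = 0.15
R4: medium=0.85, light=0.27; AND[min(a, b)] → w = 0.27
R5: long=0.15, moderate=0.97; AND[min(a, b)] → w = 0.15
Rules with consequent 'low': {R2, R3, R5} → strengths 0.85, 0.15, 0.15
Aggregate via t-conorm [max(a, b)]: 0.85

0.85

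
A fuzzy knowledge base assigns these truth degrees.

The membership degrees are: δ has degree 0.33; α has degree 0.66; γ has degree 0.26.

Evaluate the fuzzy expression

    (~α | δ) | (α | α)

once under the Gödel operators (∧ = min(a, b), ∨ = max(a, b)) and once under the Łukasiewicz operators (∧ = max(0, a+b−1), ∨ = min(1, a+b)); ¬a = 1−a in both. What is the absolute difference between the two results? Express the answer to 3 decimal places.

Under Gödel:
  ~α = 1 − 0.66 = 0.34
  ~α | δ = max(a, b) on (0.34, 0.33) = 0.34
  α | α = max(a, b) on (0.66, 0.66) = 0.66
  (~α | δ) | (α | α) = max(a, b) on (0.34, 0.66) = 0.66
  → value = 0.6600
Under Łukasiewicz:
  ~α = 1 − 0.66 = 0.34
  ~α | δ = min(1, a+b) on (0.34, 0.33) = 0.67
  α | α = min(1, a+b) on (0.66, 0.66) = 1.00
  (~α | δ) | (α | α) = min(1, a+b) on (0.67, 1.00) = 1.00
  → value = 1.0000
|0.6600 − 1.0000| = 0.340

0.340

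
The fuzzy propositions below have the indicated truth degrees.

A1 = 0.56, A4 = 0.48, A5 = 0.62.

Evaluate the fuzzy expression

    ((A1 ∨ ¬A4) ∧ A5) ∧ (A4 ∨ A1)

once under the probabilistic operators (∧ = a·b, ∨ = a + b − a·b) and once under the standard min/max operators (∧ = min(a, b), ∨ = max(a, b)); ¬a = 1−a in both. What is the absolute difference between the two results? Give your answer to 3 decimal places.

0.183

Under probabilistic:
  ¬A4 = 1 − 0.4800 = 0.5200
  A1 ∨ ¬A4 = a + b − a·b on (0.5600, 0.5200) = 0.7888
  (A1 ∨ ¬A4) ∧ A5 = a·b on (0.7888, 0.6200) = 0.4891
  A4 ∨ A1 = a + b − a·b on (0.4800, 0.5600) = 0.7712
  ((A1 ∨ ¬A4) ∧ A5) ∧ (A4 ∨ A1) = a·b on (0.4891, 0.7712) = 0.3772
  → value = 0.3772
Under standard min/max:
  ¬A4 = 1 − 0.48 = 0.52
  A1 ∨ ¬A4 = max(a, b) on (0.56, 0.52) = 0.56
  (A1 ∨ ¬A4) ∧ A5 = min(a, b) on (0.56, 0.62) = 0.56
  A4 ∨ A1 = max(a, b) on (0.48, 0.56) = 0.56
  ((A1 ∨ ¬A4) ∧ A5) ∧ (A4 ∨ A1) = min(a, b) on (0.56, 0.56) = 0.56
  → value = 0.5600
|0.3772 − 0.5600| = 0.183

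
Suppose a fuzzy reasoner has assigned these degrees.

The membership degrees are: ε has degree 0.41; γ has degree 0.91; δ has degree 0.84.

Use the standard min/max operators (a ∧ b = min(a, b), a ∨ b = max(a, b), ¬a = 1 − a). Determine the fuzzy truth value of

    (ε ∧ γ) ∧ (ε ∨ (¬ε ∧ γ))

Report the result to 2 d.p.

ε ∧ γ = min(a, b) on (0.41, 0.91) = 0.41
¬ε = 1 − 0.41 = 0.59
¬ε ∧ γ = min(a, b) on (0.59, 0.91) = 0.59
ε ∨ (¬ε ∧ γ) = max(a, b) on (0.41, 0.59) = 0.59
(ε ∧ γ) ∧ (ε ∨ (¬ε ∧ γ)) = min(a, b) on (0.41, 0.59) = 0.41

0.41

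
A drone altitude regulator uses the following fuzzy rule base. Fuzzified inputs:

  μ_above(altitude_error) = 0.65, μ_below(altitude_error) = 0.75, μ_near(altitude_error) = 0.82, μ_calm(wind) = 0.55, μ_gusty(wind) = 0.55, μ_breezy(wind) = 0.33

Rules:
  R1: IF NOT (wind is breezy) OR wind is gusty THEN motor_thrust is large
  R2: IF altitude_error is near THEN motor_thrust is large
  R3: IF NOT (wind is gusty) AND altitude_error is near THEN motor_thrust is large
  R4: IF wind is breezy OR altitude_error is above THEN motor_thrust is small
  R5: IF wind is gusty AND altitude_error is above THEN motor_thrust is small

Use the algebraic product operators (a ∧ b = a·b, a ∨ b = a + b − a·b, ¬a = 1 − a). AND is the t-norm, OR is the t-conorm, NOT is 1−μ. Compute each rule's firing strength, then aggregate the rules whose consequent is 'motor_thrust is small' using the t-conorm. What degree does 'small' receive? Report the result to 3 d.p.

R1: ¬breezy=1−0.33=0.67, gusty=0.55; OR[a + b − a·b] → w = 0.8515
R2: near=0.82 → w = 0.8200
R3: ¬gusty=1−0.55=0.45, near=0.82; AND[a·b] → w = 0.3690
R4: breezy=0.33, above=0.65; OR[a + b − a·b] → w = 0.7655
R5: gusty=0.55, above=0.65; AND[a·b] → w = 0.3575
Rules with consequent 'small': {R4, R5} → strengths 0.7655, 0.3575
Aggregate via t-conorm [a + b − a·b]: 0.8493

0.849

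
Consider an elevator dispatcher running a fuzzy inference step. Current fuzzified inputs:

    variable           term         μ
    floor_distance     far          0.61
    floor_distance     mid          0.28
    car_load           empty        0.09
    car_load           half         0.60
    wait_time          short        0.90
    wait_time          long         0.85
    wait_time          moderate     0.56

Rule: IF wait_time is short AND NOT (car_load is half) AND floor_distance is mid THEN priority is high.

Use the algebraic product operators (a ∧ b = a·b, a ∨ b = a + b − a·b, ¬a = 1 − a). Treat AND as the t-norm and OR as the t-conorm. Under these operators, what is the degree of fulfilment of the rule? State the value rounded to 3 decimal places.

firing strength: short=0.90, ¬half=1−0.60=0.40, mid=0.28; AND[a·b] → w = 0.1008

0.101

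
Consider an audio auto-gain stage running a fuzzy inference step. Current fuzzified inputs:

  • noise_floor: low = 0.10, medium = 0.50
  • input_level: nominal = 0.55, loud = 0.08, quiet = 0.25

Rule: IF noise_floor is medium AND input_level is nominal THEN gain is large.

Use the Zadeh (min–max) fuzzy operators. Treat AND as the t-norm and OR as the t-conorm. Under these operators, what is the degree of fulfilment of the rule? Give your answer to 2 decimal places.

firing strength: medium=0.50, nominal=0.55; AND[min(a, b)] → w = 0.50

0.50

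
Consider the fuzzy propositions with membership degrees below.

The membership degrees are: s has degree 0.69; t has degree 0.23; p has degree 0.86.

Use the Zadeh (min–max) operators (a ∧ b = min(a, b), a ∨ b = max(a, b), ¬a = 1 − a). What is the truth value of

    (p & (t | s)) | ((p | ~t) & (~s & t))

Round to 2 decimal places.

t | s = max(a, b) on (0.23, 0.69) = 0.69
p & (t | s) = min(a, b) on (0.86, 0.69) = 0.69
~t = 1 − 0.23 = 0.77
p | ~t = max(a, b) on (0.86, 0.77) = 0.86
~s = 1 − 0.69 = 0.31
~s & t = min(a, b) on (0.31, 0.23) = 0.23
(p | ~t) & (~s & t) = min(a, b) on (0.86, 0.23) = 0.23
(p & (t | s)) | ((p | ~t) & (~s & t)) = max(a, b) on (0.69, 0.23) = 0.69

0.69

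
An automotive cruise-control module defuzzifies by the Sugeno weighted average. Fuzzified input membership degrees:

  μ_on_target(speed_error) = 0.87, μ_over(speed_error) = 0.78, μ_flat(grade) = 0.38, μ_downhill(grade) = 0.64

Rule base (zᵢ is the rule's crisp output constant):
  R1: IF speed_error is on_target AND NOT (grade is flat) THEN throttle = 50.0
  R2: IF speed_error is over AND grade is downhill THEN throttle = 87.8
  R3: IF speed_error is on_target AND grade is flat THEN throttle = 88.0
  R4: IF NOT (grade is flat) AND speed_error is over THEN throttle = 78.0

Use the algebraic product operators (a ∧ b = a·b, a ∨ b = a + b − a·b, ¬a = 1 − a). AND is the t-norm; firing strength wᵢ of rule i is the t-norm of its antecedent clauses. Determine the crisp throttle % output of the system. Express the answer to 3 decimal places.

R1 (z=50.0): on_target=0.87, ¬flat=1−0.38=0.62; AND[a·b] → w = 0.5394
R2 (z=87.8): over=0.78, downhill=0.64; AND[a·b] → w = 0.4992
R3 (z=88.0): on_target=0.87, flat=0.38; AND[a·b] → w = 0.3306
R4 (z=78.0): ¬flat=1−0.38=0.62, over=0.78; AND[a·b] → w = 0.4836
Weighted average = (0.5394·50.0 + 0.4992·87.8 + 0.3306·88.0 + 0.4836·78.0) / (0.5394 + 0.4992 + 0.3306 + 0.4836)
  = 137.6134 / 1.8528 = 74.273

74.273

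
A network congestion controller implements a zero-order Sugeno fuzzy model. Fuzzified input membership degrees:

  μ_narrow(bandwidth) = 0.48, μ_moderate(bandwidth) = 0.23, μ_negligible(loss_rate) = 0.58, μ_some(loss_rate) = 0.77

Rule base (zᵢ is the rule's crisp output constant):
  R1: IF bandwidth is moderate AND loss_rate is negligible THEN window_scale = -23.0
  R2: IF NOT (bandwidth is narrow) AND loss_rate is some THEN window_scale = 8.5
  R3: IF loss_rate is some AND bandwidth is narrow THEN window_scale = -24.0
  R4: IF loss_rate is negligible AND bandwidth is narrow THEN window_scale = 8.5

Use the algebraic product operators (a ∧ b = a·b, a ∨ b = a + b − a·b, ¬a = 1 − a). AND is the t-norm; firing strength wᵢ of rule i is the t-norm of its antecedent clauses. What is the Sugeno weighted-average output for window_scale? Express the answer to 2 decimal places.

R1 (z=-23.0): moderate=0.23, negligible=0.58; AND[a·b] → w = 0.1334
R2 (z=8.5): ¬narrow=1−0.48=0.52, some=0.77; AND[a·b] → w = 0.4004
R3 (z=-24.0): some=0.77, narrow=0.48; AND[a·b] → w = 0.3696
R4 (z=8.5): negligible=0.58, narrow=0.48; AND[a·b] → w = 0.2784
Weighted average = (0.1334·-23.0 + 0.4004·8.5 + 0.3696·-24.0 + 0.2784·8.5) / (0.1334 + 0.4004 + 0.3696 + 0.2784)
  = -6.1688 / 1.1818 = -5.22

-5.22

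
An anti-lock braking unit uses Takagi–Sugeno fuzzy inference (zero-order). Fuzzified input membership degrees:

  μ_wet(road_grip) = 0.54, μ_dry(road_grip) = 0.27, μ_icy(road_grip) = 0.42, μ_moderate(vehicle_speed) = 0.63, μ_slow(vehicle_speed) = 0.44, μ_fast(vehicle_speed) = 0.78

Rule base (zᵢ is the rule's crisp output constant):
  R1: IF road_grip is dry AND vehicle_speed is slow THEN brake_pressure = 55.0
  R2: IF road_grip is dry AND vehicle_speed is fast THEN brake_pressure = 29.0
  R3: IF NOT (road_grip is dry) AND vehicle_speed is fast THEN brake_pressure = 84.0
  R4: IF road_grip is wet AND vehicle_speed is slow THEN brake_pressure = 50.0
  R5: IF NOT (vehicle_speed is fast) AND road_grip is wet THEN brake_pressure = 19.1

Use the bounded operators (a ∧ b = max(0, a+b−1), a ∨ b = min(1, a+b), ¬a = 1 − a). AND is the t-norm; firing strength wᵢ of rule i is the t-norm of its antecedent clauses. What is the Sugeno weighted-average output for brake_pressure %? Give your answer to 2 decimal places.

79.09

R1 (z=55.0): dry=0.27, slow=0.44; AND[max(0, a+b−1)] → w = 0.00
R2 (z=29.0): dry=0.27, fast=0.78; AND[max(0, a+b−1)] → w = 0.05
R3 (z=84.0): ¬dry=1−0.27=0.73, fast=0.78; AND[max(0, a+b−1)] → w = 0.51
R4 (z=50.0): wet=0.54, slow=0.44; AND[max(0, a+b−1)] → w = 0.00
R5 (z=19.1): ¬fast=1−0.78=0.22, wet=0.54; AND[max(0, a+b−1)] → w = 0.00
Weighted average = (0.00·55.0 + 0.05·29.0 + 0.51·84.0 + 0.00·50.0 + 0.00·19.1) / (0.00 + 0.05 + 0.51 + 0.00 + 0.00)
  = 44.2900 / 0.5600 = 79.09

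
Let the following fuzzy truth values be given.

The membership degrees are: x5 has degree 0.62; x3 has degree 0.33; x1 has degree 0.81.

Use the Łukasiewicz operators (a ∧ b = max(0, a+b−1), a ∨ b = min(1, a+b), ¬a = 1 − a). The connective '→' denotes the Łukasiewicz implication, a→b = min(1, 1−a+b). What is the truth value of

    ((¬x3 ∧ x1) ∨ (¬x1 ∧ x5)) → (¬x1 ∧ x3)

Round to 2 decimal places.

¬x3 = 1 − 0.33 = 0.67
¬x3 ∧ x1 = max(0, a+b−1) on (0.67, 0.81) = 0.48
¬x1 = 1 − 0.81 = 0.19
¬x1 ∧ x5 = max(0, a+b−1) on (0.19, 0.62) = 0.00
(¬x3 ∧ x1) ∨ (¬x1 ∧ x5) = min(1, a+b) on (0.48, 0.00) = 0.48
¬x1 = 1 − 0.81 = 0.19
¬x1 ∧ x3 = max(0, a+b−1) on (0.19, 0.33) = 0.00
((¬x3 ∧ x1) ∨ (¬x1 ∧ x5)) → (¬x1 ∧ x3)  [Łukasiewicz: min(1, 1−a+b)] with a=0.48, b=0.00 → 0.52

0.52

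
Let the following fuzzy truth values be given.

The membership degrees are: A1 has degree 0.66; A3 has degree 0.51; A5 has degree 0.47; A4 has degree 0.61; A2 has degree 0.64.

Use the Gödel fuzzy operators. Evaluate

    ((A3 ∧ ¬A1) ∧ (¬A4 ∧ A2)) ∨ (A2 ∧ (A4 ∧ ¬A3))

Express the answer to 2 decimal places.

¬A1 = 1 − 0.66 = 0.34
A3 ∧ ¬A1 = min(a, b) on (0.51, 0.34) = 0.34
¬A4 = 1 − 0.61 = 0.39
¬A4 ∧ A2 = min(a, b) on (0.39, 0.64) = 0.39
(A3 ∧ ¬A1) ∧ (¬A4 ∧ A2) = min(a, b) on (0.34, 0.39) = 0.34
¬A3 = 1 − 0.51 = 0.49
A4 ∧ ¬A3 = min(a, b) on (0.61, 0.49) = 0.49
A2 ∧ (A4 ∧ ¬A3) = min(a, b) on (0.64, 0.49) = 0.49
((A3 ∧ ¬A1) ∧ (¬A4 ∧ A2)) ∨ (A2 ∧ (A4 ∧ ¬A3)) = max(a, b) on (0.34, 0.49) = 0.49

0.49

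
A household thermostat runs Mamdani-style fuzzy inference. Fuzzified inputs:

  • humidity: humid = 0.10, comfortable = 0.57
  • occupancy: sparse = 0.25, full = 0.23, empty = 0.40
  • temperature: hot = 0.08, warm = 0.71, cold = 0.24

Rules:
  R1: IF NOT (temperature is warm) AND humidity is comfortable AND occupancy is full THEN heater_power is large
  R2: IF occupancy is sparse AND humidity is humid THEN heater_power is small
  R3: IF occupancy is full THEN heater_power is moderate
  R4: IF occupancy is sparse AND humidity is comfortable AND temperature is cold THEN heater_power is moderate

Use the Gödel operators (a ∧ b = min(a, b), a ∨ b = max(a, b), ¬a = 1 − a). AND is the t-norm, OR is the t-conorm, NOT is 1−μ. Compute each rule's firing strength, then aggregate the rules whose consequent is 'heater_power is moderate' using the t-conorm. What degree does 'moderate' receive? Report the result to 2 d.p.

R1: ¬warm=1−0.71=0.29, comfortable=0.57, full=0.23; AND[min(a, b)] → w = 0.23
R2: sparse=0.25, humid=0.10; AND[min(a, b)] → w = 0.10
R3: full=0.23 → w = 0.23
R4: sparse=0.25, comfortable=0.57, cold=0.24; AND[min(a, b)] → w = 0.24
Rules with consequent 'moderate': {R3, R4} → strengths 0.23, 0.24
Aggregate via t-conorm [max(a, b)]: 0.24

0.24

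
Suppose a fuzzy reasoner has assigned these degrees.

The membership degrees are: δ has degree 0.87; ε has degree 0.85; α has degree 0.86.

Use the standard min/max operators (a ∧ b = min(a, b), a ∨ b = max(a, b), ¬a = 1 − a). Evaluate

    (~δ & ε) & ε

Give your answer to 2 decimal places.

~δ = 1 − 0.87 = 0.13
~δ & ε = min(a, b) on (0.13, 0.85) = 0.13
(~δ & ε) & ε = min(a, b) on (0.13, 0.85) = 0.13

0.13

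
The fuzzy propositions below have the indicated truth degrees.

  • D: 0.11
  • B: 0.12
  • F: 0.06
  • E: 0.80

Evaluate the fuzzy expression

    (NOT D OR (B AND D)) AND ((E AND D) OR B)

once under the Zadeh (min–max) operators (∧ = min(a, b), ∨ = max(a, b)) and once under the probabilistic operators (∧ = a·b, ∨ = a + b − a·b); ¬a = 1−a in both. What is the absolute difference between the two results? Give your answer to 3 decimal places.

0.056

Under Zadeh (min–max):
  NOT D = 1 − 0.11 = 0.89
  B AND D = min(a, b) on (0.12, 0.11) = 0.11
  NOT D OR (B AND D) = max(a, b) on (0.89, 0.11) = 0.89
  E AND D = min(a, b) on (0.80, 0.11) = 0.11
  (E AND D) OR B = max(a, b) on (0.11, 0.12) = 0.12
  (NOT D OR (B AND D)) AND ((E AND D) OR B) = min(a, b) on (0.89, 0.12) = 0.12
  → value = 0.1200
Under probabilistic:
  NOT D = 1 − 0.1100 = 0.8900
  B AND D = a·b on (0.1200, 0.1100) = 0.0132
  NOT D OR (B AND D) = a + b − a·b on (0.8900, 0.0132) = 0.8915
  E AND D = a·b on (0.8000, 0.1100) = 0.0880
  (E AND D) OR B = a + b − a·b on (0.0880, 0.1200) = 0.1974
  (NOT D OR (B AND D)) AND ((E AND D) OR B) = a·b on (0.8915, 0.1974) = 0.1760
  → value = 0.1760
|0.1200 − 0.1760| = 0.056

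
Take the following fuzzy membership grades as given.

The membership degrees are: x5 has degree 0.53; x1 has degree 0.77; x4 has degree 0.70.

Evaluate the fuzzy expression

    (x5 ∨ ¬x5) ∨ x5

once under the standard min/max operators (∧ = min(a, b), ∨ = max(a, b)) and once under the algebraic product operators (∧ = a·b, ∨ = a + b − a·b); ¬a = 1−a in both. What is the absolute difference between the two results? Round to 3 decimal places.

Under standard min/max:
  ¬x5 = 1 − 0.53 = 0.47
  x5 ∨ ¬x5 = max(a, b) on (0.53, 0.47) = 0.53
  (x5 ∨ ¬x5) ∨ x5 = max(a, b) on (0.53, 0.53) = 0.53
  → value = 0.5300
Under algebraic product:
  ¬x5 = 1 − 0.5300 = 0.4700
  x5 ∨ ¬x5 = a + b − a·b on (0.5300, 0.4700) = 0.7509
  (x5 ∨ ¬x5) ∨ x5 = a + b − a·b on (0.7509, 0.5300) = 0.8829
  → value = 0.8829
|0.5300 − 0.8829| = 0.353

0.353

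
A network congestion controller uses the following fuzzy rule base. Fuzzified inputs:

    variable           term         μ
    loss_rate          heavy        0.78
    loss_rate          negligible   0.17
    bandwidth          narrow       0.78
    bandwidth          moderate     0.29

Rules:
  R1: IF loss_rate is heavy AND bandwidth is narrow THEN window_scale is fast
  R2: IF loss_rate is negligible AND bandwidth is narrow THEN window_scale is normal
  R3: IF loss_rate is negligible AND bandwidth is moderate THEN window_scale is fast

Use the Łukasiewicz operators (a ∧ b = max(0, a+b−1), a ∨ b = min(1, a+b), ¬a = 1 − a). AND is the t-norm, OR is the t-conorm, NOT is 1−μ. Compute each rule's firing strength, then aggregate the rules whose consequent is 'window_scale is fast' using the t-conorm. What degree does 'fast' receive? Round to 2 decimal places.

0.56

R1: heavy=0.78, narrow=0.78; AND[max(0, a+b−1)] → w = 0.56
R2: negligible=0.17, narrow=0.78; AND[max(0, a+b−1)] → w = 0.00
R3: negligible=0.17, moderate=0.29; AND[max(0, a+b−1)] → w = 0.00
Rules with consequent 'fast': {R1, R3} → strengths 0.56, 0.00
Aggregate via t-conorm [min(1, a+b)]: 0.56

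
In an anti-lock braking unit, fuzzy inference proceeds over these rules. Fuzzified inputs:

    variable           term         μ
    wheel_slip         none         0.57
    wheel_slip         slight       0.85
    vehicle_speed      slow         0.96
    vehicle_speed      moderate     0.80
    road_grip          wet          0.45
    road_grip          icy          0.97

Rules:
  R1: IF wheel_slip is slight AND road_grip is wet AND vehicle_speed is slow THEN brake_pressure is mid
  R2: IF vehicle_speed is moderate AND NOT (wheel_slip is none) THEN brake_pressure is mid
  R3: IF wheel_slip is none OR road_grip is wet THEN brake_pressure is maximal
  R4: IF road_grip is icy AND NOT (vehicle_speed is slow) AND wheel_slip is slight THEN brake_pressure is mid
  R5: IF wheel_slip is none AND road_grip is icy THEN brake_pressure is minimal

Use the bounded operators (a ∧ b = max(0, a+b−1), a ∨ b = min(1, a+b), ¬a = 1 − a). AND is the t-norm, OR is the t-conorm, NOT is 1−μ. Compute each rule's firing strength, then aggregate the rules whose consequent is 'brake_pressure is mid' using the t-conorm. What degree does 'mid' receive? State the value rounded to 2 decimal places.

0.49

R1: slight=0.85, wet=0.45, slow=0.96; AND[max(0, a+b−1)] → w = 0.26
R2: moderate=0.80, ¬none=1−0.57=0.43; AND[max(0, a+b−1)] → w = 0.23
R3: none=0.57, wet=0.45; OR[min(1, a+b)] → w = 1.00
R4: icy=0.97, ¬slow=1−0.96=0.04, slight=0.85; AND[max(0, a+b−1)] → w = 0.00
R5: none=0.57, icy=0.97; AND[max(0, a+b−1)] → w = 0.54
Rules with consequent 'mid': {R1, R2, R4} → strengths 0.26, 0.23, 0.00
Aggregate via t-conorm [min(1, a+b)]: 0.49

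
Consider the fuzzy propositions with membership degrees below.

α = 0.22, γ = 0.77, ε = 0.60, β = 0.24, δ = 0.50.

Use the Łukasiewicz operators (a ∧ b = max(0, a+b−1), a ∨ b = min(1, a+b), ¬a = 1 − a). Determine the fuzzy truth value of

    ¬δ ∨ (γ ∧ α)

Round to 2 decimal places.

¬δ = 1 − 0.50 = 0.50
γ ∧ α = max(0, a+b−1) on (0.77, 0.22) = 0.00
¬δ ∨ (γ ∧ α) = min(1, a+b) on (0.50, 0.00) = 0.50

0.50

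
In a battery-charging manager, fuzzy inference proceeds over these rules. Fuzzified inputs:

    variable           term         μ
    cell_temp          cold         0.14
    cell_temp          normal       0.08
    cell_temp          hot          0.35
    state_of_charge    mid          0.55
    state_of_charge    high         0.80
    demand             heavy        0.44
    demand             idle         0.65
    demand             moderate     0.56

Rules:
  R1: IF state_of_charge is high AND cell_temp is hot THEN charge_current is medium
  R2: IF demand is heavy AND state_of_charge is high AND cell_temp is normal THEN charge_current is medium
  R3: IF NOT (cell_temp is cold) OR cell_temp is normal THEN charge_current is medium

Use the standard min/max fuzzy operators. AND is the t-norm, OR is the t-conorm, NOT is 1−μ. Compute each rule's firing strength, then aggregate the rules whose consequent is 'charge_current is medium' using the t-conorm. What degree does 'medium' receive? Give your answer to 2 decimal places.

0.86

R1: high=0.80, hot=0.35; AND[min(a, b)] → w = 0.35
R2: heavy=0.44, high=0.80, normal=0.08; AND[min(a, b)] → w = 0.08
R3: ¬cold=1−0.14=0.86, normal=0.08; OR[max(a, b)] → w = 0.86
Rules with consequent 'medium': {R1, R2, R3} → strengths 0.35, 0.08, 0.86
Aggregate via t-conorm [max(a, b)]: 0.86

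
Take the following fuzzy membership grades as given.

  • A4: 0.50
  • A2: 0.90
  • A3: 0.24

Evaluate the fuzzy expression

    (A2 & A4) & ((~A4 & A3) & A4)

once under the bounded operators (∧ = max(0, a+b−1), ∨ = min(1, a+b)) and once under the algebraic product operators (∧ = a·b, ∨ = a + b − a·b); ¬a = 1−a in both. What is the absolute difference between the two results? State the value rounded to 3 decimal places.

Under bounded:
  A2 & A4 = max(0, a+b−1) on (0.90, 0.50) = 0.40
  ~A4 = 1 − 0.50 = 0.50
  ~A4 & A3 = max(0, a+b−1) on (0.50, 0.24) = 0.00
  (~A4 & A3) & A4 = max(0, a+b−1) on (0.00, 0.50) = 0.00
  (A2 & A4) & ((~A4 & A3) & A4) = max(0, a+b−1) on (0.40, 0.00) = 0.00
  → value = 0.0000
Under algebraic product:
  A2 & A4 = a·b on (0.9000, 0.5000) = 0.4500
  ~A4 = 1 − 0.5000 = 0.5000
  ~A4 & A3 = a·b on (0.5000, 0.2400) = 0.1200
  (~A4 & A3) & A4 = a·b on (0.1200, 0.5000) = 0.0600
  (A2 & A4) & ((~A4 & A3) & A4) = a·b on (0.4500, 0.0600) = 0.0270
  → value = 0.0270
|0.0000 − 0.0270| = 0.027

0.027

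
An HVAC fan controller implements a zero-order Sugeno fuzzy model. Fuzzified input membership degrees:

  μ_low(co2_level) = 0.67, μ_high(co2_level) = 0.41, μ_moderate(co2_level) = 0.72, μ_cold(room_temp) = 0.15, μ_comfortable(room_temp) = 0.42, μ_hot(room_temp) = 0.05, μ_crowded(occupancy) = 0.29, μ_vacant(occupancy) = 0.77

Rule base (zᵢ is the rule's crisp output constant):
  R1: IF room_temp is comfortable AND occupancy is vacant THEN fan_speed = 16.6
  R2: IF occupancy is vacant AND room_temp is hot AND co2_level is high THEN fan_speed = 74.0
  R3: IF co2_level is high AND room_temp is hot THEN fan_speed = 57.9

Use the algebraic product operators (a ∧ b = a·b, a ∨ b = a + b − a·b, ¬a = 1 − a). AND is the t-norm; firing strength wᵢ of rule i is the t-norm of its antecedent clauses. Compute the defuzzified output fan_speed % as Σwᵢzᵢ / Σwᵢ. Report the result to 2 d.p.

R1 (z=16.6): comfortable=0.42, vacant=0.77; AND[a·b] → w = 0.3234
R2 (z=74.0): vacant=0.77, hot=0.05, high=0.41; AND[a·b] → w = 0.0158
R3 (z=57.9): high=0.41, hot=0.05; AND[a·b] → w = 0.0205
Weighted average = (0.3234·16.6 + 0.0158·74.0 + 0.0205·57.9) / (0.3234 + 0.0158 + 0.0205)
  = 7.7235 / 0.3597 = 21.47

21.47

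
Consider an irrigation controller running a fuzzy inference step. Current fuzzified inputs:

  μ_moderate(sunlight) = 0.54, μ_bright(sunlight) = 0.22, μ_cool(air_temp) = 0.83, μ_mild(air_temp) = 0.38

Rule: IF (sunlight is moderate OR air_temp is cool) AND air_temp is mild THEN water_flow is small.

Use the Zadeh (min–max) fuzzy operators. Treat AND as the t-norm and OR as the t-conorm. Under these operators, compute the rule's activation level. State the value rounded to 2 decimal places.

firing strength: (moderate=0.54 OR cool=0.83) = 0.83; AND[min(a, b)] with mild=0.38 → w = 0.38

0.38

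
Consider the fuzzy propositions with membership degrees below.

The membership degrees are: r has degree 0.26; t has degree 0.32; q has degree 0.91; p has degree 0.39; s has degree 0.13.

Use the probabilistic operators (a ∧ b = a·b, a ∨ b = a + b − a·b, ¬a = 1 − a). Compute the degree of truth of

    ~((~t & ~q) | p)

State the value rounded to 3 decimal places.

0.573

~t = 1 − 0.3200 = 0.6800
~q = 1 − 0.9100 = 0.0900
~t & ~q = a·b on (0.6800, 0.0900) = 0.0612
(~t & ~q) | p = a + b − a·b on (0.0612, 0.3900) = 0.4273
~((~t & ~q) | p) = 1 − 0.4273 = 0.5727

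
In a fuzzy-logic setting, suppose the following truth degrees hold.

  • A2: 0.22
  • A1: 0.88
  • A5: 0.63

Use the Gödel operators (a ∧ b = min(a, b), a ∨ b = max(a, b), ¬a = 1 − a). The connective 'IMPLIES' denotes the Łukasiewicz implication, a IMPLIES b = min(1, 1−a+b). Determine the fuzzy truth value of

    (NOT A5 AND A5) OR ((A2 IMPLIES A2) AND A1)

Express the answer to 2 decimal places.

0.88

NOT A5 = 1 − 0.63 = 0.37
NOT A5 AND A5 = min(a, b) on (0.37, 0.63) = 0.37
A2 IMPLIES A2  [Łukasiewicz: min(1, 1−a+b)] with a=0.22, b=0.22 → 1.00
(A2 IMPLIES A2) AND A1 = min(a, b) on (1.00, 0.88) = 0.88
(NOT A5 AND A5) OR ((A2 IMPLIES A2) AND A1) = max(a, b) on (0.37, 0.88) = 0.88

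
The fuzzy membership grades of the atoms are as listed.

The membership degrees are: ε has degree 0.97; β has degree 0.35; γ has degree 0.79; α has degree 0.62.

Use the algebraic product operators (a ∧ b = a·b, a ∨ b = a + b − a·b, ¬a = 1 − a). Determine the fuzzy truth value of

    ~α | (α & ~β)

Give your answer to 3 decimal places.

~α = 1 − 0.6200 = 0.3800
~β = 1 − 0.3500 = 0.6500
α & ~β = a·b on (0.6200, 0.6500) = 0.4030
~α | (α & ~β) = a + b − a·b on (0.3800, 0.4030) = 0.6299

0.630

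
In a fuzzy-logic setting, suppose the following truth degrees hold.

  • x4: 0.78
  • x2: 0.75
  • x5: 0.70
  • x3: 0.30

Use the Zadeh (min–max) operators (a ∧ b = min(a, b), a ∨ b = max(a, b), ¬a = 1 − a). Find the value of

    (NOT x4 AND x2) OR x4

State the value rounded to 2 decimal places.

NOT x4 = 1 − 0.78 = 0.22
NOT x4 AND x2 = min(a, b) on (0.22, 0.75) = 0.22
(NOT x4 AND x2) OR x4 = max(a, b) on (0.22, 0.78) = 0.78

0.78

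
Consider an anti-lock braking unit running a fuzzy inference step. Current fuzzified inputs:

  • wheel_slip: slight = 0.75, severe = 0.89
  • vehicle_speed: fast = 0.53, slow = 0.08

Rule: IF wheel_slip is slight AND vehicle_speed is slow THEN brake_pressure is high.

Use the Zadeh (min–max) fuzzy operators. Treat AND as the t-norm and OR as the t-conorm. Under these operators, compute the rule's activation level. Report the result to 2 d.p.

0.08

firing strength: slight=0.75, slow=0.08; AND[min(a, b)] → w = 0.08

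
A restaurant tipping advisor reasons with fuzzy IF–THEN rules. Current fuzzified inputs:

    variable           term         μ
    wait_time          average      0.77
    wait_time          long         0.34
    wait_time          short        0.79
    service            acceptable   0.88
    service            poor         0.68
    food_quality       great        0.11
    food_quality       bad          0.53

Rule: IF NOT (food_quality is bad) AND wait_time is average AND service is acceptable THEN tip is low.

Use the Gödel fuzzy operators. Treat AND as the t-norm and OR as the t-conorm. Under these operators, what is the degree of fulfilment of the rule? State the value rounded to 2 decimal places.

firing strength: ¬bad=1−0.53=0.47, average=0.77, acceptable=0.88; AND[min(a, b)] → w = 0.47

0.47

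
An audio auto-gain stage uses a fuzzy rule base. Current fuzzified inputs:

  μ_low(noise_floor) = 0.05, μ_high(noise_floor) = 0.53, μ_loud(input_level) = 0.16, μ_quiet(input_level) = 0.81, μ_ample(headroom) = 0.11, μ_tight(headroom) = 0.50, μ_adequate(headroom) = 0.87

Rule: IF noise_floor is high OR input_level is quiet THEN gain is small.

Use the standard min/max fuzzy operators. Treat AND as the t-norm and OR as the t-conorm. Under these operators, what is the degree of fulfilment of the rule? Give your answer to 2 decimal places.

0.81

firing strength: high=0.53, quiet=0.81; OR[max(a, b)] → w = 0.81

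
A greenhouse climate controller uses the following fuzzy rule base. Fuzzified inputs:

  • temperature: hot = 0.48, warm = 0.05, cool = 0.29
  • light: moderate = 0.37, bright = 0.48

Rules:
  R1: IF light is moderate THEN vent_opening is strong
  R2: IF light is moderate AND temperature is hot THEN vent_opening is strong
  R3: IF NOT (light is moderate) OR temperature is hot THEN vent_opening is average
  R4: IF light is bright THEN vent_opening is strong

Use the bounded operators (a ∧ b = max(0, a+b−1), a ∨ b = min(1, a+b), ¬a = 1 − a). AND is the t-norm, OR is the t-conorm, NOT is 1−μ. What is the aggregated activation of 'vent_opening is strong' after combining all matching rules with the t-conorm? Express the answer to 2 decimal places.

0.85

R1: moderate=0.37 → w = 0.37
R2: moderate=0.37, hot=0.48; AND[max(0, a+b−1)] → w = 0.00
R3: ¬moderate=1−0.37=0.63, hot=0.48; OR[min(1, a+b)] → w = 1.00
R4: bright=0.48 → w = 0.48
Rules with consequent 'strong': {R1, R2, R4} → strengths 0.37, 0.00, 0.48
Aggregate via t-conorm [min(1, a+b)]: 0.85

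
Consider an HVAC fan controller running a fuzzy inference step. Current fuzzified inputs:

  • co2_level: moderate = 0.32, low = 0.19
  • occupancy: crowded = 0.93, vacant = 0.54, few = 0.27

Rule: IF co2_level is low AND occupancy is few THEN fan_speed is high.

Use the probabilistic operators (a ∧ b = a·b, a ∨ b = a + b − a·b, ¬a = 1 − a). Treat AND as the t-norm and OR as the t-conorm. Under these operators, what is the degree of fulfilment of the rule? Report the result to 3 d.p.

firing strength: low=0.19, few=0.27; AND[a·b] → w = 0.0513

0.051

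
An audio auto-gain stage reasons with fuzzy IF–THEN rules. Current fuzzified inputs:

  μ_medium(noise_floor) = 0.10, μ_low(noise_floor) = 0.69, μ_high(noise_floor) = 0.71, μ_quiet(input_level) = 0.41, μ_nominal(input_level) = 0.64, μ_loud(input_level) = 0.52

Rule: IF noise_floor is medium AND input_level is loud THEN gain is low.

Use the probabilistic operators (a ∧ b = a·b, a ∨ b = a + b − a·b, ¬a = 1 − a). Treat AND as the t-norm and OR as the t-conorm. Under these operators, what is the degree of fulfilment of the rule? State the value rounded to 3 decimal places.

0.052

firing strength: medium=0.10, loud=0.52; AND[a·b] → w = 0.0520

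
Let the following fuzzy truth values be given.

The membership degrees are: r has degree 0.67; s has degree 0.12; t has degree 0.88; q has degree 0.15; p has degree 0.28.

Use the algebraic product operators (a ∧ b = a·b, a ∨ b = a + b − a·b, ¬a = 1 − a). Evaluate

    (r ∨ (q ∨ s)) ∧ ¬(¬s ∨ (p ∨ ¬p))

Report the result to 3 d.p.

0.018

q ∨ s = a + b − a·b on (0.1500, 0.1200) = 0.2520
r ∨ (q ∨ s) = a + b − a·b on (0.6700, 0.2520) = 0.7532
¬s = 1 − 0.1200 = 0.8800
¬p = 1 − 0.2800 = 0.7200
p ∨ ¬p = a + b − a·b on (0.2800, 0.7200) = 0.7984
¬s ∨ (p ∨ ¬p) = a + b − a·b on (0.8800, 0.7984) = 0.9758
¬(¬s ∨ (p ∨ ¬p)) = 1 − 0.9758 = 0.0242
(r ∨ (q ∨ s)) ∧ ¬(¬s ∨ (p ∨ ¬p)) = a·b on (0.7532, 0.0242) = 0.0182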